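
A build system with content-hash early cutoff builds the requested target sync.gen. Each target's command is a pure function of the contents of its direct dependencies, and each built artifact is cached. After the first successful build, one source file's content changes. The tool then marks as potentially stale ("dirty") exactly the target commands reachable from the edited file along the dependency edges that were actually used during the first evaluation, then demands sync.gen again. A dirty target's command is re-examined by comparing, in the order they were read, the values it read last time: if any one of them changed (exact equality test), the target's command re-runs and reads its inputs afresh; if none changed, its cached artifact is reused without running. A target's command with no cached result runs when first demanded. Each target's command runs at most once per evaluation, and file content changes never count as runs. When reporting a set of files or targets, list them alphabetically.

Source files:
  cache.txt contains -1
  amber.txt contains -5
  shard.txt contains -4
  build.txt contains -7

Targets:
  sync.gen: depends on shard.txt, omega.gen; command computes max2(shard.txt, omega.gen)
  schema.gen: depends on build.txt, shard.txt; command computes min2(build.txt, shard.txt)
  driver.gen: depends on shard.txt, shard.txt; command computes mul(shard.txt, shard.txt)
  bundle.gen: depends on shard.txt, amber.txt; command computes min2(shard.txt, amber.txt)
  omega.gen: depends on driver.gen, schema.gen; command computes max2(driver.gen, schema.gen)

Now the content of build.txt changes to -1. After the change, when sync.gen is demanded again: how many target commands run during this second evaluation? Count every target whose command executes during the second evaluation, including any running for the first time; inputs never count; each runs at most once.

Target commands that run: omega.gen, schema.gen — 2 in total.
Key observation: the change is absorbed at omega.gen — it re-runs but produces the same value, and the output's value is unchanged.

First evaluation (everything demanded from the output):
  driver.gen = mul(-4, -4) = 16
  schema.gen = min2(-7, -4) = -7
  omega.gen = max2(16, -7) = 16
  sync.gen = max2(-4, 16) = 16

Propagation after the edit:
  schema.gen: runs — build.txt -7->-1; result -4.
  omega.gen: runs — schema.gen -7->-4; result 16 (same value as before).
  sync.gen: checked — values it read are unchanged (shard.txt unchanged, omega.gen unchanged); reused cached 16 without running.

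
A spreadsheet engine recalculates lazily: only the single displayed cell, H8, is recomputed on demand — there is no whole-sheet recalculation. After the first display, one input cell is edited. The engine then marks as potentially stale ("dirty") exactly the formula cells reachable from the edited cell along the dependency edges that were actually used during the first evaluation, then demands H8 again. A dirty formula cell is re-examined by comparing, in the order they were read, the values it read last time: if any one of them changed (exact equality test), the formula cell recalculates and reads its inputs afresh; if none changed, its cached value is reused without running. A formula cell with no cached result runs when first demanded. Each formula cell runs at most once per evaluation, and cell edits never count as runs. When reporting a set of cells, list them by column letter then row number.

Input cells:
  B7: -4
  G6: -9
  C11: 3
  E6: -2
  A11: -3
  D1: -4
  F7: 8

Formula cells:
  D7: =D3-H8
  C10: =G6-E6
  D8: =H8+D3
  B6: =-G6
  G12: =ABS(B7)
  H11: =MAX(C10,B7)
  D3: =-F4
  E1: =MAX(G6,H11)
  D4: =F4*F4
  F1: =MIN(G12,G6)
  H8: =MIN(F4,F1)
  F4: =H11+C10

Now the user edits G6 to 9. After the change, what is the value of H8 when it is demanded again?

New value of H8: 4.

First evaluation (everything demanded from the output):
  C10 = -9 - -2 = -7
  G12 = ABS(-4) = 4
  F1 = MIN(4, -9) = -9
  H11 = MAX(-7, -4) = -4
  F4 = -4 + -7 = -11
  H8 = MIN(-11, -9) = -11

Propagation after the edit:
  C10: runs — G6 -9->9; result 11.
  F1: runs — G6 -9->9; result 4.
  H11: runs — C10 -7->11; result 11.
  F4: runs — H11 -4->11; C10 -7->11; result 22.
  H8: runs — F4 -11->22; F1 -9->4; result 4.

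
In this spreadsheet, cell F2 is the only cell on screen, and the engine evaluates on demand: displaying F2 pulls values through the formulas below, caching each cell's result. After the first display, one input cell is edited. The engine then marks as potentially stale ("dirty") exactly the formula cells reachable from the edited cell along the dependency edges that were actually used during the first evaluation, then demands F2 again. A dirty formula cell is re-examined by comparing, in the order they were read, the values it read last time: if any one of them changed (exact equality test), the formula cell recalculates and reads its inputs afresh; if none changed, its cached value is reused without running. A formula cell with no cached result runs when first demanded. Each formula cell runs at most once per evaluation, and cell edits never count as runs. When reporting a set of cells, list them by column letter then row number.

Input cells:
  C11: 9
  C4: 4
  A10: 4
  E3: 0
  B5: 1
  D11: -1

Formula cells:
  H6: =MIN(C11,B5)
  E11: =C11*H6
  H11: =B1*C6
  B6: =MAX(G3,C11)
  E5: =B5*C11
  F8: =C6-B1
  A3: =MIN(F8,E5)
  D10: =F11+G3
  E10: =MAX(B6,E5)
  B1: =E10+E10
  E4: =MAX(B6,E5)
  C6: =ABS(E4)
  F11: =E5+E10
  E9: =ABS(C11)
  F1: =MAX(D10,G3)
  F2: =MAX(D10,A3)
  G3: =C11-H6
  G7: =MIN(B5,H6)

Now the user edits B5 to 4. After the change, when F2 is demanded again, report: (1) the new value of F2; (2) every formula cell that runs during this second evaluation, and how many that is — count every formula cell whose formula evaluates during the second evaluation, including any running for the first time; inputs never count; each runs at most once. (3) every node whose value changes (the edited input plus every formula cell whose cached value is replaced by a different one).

F2 now evaluates to 77.
Run set: A3, B1, B6, C6, D10, E4, E5, E10, F2, F8, F11, G3, H6 (13 run).
Changed values: A3, B1, B5, C6, D10, E4, E5, E10, F2, F8, F11, G3, H6.

Initial pass — values computed on the first demand:
  E5 = 1 * 9 = 9
  H6 = MIN(9, 1) = 1
  G3 = 9 - 1 = 8
  B6 = MAX(8, 9) = 9
  E4 = MAX(9, 9) = 9
  C6 = ABS(9) = 9
  E10 = MAX(9, 9) = 9
  B1 = 9 + 9 = 18
  F8 = 9 - 18 = -9
  A3 = MIN(-9, 9) = -9
  F11 = 9 + 9 = 18
  D10 = 18 + 8 = 26
  F2 = MAX(26, -9) = 26

Second demand — change propagation:
  E5: re-runs because B5 1->4; new result 36.
  H6: re-runs because B5 1->4; new result 4.
  G3: re-runs because H6 1->4; new result 5.
  B6: re-runs because G3 8->5; new result 9 (unchanged).
  E4: re-runs because E5 9->36; new result 36.
  C6: re-runs because E4 9->36; new result 36.
  E10: re-runs because E5 9->36; new result 36.
  B1: re-runs because E10 9->36; E10 9->36; new result 72.
  F8: re-runs because C6 9->36; B1 18->72; new result -36.
  A3: re-runs because F8 -9->-36; E5 9->36; new result -36.
  F11: re-runs because E5 9->36; E10 9->36; new result 72.
  D10: re-runs because F11 18->72; G3 8->5; new result 77.
  F2: re-runs because D10 26->77; A3 -9->-36; new result 77.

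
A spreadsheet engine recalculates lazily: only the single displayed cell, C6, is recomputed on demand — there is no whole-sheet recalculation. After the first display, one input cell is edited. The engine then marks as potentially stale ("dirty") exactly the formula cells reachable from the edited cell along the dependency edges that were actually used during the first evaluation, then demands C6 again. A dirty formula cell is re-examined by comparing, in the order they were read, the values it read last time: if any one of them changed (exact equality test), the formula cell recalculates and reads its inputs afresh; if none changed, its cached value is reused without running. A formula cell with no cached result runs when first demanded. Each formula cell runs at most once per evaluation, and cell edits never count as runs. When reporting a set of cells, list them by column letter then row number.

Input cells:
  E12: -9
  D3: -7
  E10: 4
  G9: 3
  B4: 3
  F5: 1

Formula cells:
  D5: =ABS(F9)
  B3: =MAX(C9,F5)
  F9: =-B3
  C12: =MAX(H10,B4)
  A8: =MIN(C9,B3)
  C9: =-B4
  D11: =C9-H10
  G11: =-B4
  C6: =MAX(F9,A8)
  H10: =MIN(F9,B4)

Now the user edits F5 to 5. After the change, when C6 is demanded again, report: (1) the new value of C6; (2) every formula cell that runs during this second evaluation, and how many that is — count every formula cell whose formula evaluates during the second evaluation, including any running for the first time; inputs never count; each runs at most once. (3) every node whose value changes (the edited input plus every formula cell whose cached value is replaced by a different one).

First evaluation (everything demanded from the output):
  C9 = -(3) = -3
  B3 = MAX(-3, 1) = 1
  A8 = MIN(-3, 1) = -3
  F9 = -(1) = -1
  C6 = MAX(-1, -3) = -1

Propagation after the edit:
  B3: runs — F5 1->5; result 5.
  A8: runs — B3 1->5; result -3 (same value as before).
  F9: runs — B3 1->5; result -5.
  C6: runs — F9 -1->-5; result -3.

New value of C6: -3.
Formula cells that run: A8, B3, C6, F9 — 4 in total.
Values that change: B3, C6, F5, F9.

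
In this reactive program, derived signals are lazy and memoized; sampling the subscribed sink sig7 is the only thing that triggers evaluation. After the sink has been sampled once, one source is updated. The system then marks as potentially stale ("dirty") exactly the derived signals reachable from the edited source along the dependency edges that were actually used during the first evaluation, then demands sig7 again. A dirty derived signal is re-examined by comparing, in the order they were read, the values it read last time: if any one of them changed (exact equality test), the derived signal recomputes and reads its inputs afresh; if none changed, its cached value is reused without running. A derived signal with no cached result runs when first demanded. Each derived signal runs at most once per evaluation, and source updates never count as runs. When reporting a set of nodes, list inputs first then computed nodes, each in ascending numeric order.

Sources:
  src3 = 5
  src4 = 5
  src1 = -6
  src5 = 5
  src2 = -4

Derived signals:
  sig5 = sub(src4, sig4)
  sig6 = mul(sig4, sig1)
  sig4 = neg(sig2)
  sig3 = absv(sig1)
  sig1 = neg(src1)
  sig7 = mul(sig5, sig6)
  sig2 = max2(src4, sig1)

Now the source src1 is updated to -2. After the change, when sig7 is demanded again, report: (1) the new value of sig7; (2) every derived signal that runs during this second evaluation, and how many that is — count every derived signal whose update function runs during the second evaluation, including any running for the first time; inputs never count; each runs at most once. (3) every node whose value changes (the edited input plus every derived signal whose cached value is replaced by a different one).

First demand of the output computes:
  sig1 = neg(-6) = 6
  sig2 = max2(5, 6) = 6
  sig4 = neg(6) = -6
  sig5 = sub(5, -6) = 11
  sig6 = mul(-6, 6) = -36
  sig7 = mul(11, -36) = -396

After the edit, cleaning proceeds:
  sig1: a read changed (src1 -6->-2) — executes, giving 2.
  sig2: a read changed (sig1 6->2) — executes, giving 5.
  sig4: a read changed (sig2 6->5) — executes, giving -5.
  sig5: a read changed (sig4 -6->-5) — executes, giving 10.
  sig6: a read changed (sig4 -6->-5; sig1 6->2) — executes, giving -10.
  sig7: a read changed (sig5 11->10; sig6 -36->-10) — executes, giving -100.

Demanding sig7 again yields -100.
6 derived signals run: sig1, sig2, sig4, sig5, sig6, sig7.
The nodes whose values change: src1, sig1, sig2, sig4, sig5, sig6, sig7.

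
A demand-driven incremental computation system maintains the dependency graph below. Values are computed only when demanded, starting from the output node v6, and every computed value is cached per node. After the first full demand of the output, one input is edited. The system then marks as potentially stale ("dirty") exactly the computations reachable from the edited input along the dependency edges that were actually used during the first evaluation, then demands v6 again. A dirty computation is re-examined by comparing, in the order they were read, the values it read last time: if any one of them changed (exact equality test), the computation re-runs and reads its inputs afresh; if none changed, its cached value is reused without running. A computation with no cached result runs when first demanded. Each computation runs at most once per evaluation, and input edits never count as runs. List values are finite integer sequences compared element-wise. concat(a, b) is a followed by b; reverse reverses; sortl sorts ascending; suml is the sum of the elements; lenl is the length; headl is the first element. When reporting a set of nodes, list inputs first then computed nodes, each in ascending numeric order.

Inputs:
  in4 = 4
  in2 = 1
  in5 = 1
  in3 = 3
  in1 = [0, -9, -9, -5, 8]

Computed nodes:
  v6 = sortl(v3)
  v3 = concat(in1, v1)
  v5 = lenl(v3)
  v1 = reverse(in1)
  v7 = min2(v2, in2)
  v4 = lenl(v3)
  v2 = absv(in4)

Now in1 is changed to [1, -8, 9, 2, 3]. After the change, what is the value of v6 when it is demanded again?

New value of v6: [-8, -8, 1, 1, 2, 2, 3, 3, 9, 9].

First evaluation (everything demanded from the output):
  v1 = reverse([0, -9, -9, -5, 8]) = [8, -5, -9, -9, 0]
  v3 = concat([0, -9, -9, -5, 8], [8, -5, -9, -9, 0]) = [0, -9, -9, -5, 8, 8, -5, -9, -9, 0]
  v6 = sortl([0, -9, -9, -5, 8, 8, -5, -9, -9, 0]) = [-9, -9, -9, -9, -5, -5, 0, 0, 8, 8]

Propagation after the edit:
  v1: runs — in1 [0, -9, -9, -5, 8]->[1, -8, 9, 2, 3]; result [3, 2, 9, -8, 1].
  v3: runs — in1 [0, -9, -9, -5, 8]->[1, -8, 9, 2, 3]; v1 [8, -5, -9, -9, 0]->[3, 2, 9, -8, 1]; result [1, -8, 9, 2, 3, 3, 2, 9, -8, 1].
  v6: runs — v3 [0, -9, -9, -5, 8, 8, -5, -9, -9, 0]->[1, -8, 9, 2, 3, 3, 2, 9, -8, 1]; result [-8, -8, 1, 1, 2, 2, 3, 3, 9, 9].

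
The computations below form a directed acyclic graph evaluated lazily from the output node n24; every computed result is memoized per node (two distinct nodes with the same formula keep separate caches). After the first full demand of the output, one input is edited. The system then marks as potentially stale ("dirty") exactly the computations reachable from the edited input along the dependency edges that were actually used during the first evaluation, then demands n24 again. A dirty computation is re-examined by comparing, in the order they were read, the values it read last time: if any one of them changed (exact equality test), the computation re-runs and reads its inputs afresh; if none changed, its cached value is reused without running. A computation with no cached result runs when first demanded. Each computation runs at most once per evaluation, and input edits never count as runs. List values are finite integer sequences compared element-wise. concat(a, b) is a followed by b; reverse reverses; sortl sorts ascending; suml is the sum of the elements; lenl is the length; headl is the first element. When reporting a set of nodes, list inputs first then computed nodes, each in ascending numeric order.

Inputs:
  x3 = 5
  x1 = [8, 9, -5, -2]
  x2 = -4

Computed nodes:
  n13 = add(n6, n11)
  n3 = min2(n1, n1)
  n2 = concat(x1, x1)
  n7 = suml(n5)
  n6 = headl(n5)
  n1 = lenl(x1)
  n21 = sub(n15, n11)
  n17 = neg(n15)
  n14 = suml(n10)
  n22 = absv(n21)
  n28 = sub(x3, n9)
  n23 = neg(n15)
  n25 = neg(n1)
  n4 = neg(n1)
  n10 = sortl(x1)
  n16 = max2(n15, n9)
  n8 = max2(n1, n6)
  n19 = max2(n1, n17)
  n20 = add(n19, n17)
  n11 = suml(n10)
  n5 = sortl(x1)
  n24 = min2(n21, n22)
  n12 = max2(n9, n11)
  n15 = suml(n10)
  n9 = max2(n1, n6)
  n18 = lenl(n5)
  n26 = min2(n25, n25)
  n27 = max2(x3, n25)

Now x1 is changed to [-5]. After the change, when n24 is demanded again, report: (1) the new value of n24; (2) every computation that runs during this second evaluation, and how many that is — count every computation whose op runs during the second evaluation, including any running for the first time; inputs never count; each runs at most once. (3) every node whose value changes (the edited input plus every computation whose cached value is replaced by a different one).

Demanding n24 again yields 0.
4 computations run: n10, n11, n15, n21.
The nodes whose values change: x1, n10, n11, n15.
Note the absorption at n21: it re-runs yet its value is the same, leaving the output's value untouched.

First demand of the output computes:
  n10 = sortl([8, 9, -5, -2]) = [-5, -2, 8, 9]
  n11 = suml([-5, -2, 8, 9]) = 10
  n15 = suml([-5, -2, 8, 9]) = 10
  n21 = sub(10, 10) = 0
  n22 = absv(0) = 0
  n24 = min2(0, 0) = 0

After the edit, cleaning proceeds:
  n10: a read changed (x1 [8, 9, -5, -2]->[-5]) — executes, giving [-5].
  n11: a read changed (n10 [-5, -2, 8, 9]->[-5]) — executes, giving -5.
  n15: a read changed (n10 [-5, -2, 8, 9]->[-5]) — executes, giving -5.
  n21: a read changed (n15 10->-5; n11 10->-5) — executes, giving 0 — identical to its old value.
  n22: dirty, but its reads are unchanged (n21 unchanged); cached 0 stands.
  n24: dirty, but its reads are unchanged (n21 unchanged, n22 unchanged); cached 0 stands.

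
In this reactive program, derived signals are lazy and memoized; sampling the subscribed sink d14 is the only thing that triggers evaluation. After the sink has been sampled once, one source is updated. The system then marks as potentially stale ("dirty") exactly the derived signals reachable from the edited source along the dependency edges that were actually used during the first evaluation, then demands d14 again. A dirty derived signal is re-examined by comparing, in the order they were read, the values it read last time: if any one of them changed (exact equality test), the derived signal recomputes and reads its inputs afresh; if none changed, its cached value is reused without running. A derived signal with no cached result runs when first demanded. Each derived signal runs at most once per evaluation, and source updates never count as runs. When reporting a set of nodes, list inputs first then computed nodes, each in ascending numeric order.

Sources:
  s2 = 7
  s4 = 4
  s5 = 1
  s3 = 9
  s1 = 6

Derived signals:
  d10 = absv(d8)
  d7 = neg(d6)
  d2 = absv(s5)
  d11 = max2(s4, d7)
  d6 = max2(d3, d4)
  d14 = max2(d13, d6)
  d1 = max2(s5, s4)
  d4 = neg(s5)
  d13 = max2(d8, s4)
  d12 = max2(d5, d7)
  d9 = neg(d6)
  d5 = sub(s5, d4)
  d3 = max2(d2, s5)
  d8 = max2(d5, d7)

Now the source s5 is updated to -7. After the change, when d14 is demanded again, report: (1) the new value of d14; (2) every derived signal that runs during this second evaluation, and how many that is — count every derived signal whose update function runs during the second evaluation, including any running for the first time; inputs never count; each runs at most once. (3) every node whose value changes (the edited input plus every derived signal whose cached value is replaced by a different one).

Demanding d14 again yields 7.
9 derived signals run: d2, d3, d4, d5, d6, d7, d8, d13, d14.
The nodes whose values change: s5, d2, d3, d4, d5, d6, d7, d8, d14.

First demand of the output computes:
  d2 = absv(1) = 1
  d3 = max2(1, 1) = 1
  d4 = neg(1) = -1
  d5 = sub(1, -1) = 2
  d6 = max2(1, -1) = 1
  d7 = neg(1) = -1
  d8 = max2(2, -1) = 2
  d13 = max2(2, 4) = 4
  d14 = max2(4, 1) = 4

After the edit, cleaning proceeds:
  d2: a read changed (s5 1->-7) — executes, giving 7.
  d3: a read changed (d2 1->7; s5 1->-7) — executes, giving 7.
  d4: a read changed (s5 1->-7) — executes, giving 7.
  d5: a read changed (s5 1->-7; d4 -1->7) — executes, giving -14.
  d6: a read changed (d3 1->7; d4 -1->7) — executes, giving 7.
  d7: a read changed (d6 1->7) — executes, giving -7.
  d8: a read changed (d5 2->-14; d7 -1->-7) — executes, giving -7.
  d13: a read changed (d8 2->-7) — executes, giving 4 — identical to its old value.
  d14: a read changed (d6 1->7) — executes, giving 7.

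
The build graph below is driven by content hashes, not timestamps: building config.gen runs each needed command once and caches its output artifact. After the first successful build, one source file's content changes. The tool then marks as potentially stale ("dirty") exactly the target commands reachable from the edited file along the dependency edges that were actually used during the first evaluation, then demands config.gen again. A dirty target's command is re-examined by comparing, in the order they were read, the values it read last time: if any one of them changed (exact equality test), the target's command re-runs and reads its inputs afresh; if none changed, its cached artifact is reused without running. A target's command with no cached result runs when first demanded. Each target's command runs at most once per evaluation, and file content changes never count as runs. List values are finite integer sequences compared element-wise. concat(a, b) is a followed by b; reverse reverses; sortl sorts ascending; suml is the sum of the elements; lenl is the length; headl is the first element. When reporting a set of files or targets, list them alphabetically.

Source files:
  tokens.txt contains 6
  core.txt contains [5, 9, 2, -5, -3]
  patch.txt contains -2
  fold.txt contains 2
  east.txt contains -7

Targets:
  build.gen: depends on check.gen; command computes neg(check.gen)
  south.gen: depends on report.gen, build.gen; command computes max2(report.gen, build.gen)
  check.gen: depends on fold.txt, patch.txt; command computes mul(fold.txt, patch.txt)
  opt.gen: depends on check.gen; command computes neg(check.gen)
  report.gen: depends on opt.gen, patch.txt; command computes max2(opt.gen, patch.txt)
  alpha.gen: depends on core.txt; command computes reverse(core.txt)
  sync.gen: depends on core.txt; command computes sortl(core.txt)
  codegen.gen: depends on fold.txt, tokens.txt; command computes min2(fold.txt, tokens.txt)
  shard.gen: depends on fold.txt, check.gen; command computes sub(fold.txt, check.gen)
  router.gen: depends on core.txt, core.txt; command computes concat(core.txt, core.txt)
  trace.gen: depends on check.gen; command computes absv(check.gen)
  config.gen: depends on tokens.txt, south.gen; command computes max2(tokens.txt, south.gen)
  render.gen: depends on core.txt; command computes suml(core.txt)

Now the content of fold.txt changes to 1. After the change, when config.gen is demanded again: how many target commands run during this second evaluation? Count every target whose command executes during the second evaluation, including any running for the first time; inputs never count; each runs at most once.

Initial pass — values computed on the first demand:
  check.gen = mul(2, -2) = -4
  build.gen = neg(-4) = 4
  opt.gen = neg(-4) = 4
  report.gen = max2(4, -2) = 4
  south.gen = max2(4, 4) = 4
  config.gen = max2(6, 4) = 6

Second demand — change propagation:
  check.gen: re-runs because fold.txt 2->1; new result -2.
  build.gen: re-runs because check.gen -4->-2; new result 2.
  opt.gen: re-runs because check.gen -4->-2; new result 2.
  report.gen: re-runs because opt.gen 4->2; new result 2.
  south.gen: re-runs because report.gen 4->2; build.gen 4->2; new result 2.
  config.gen: re-runs because south.gen 4->2; new result 6 (unchanged).

Run set: build.gen, check.gen, config.gen, opt.gen, report.gen, south.gen (6 run).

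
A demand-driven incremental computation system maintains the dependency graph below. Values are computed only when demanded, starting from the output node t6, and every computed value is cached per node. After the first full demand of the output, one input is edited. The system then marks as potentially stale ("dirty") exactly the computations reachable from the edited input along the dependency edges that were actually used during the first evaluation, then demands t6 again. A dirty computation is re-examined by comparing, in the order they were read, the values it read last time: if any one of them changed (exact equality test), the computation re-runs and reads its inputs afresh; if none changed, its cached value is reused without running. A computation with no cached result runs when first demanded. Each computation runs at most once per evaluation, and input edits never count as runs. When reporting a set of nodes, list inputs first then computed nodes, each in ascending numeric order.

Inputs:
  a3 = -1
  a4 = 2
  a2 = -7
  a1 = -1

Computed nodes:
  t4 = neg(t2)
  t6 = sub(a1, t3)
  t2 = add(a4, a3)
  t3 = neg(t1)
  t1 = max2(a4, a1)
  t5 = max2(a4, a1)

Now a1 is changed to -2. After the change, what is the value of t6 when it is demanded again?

First evaluation (everything demanded from the output):
  t1 = max2(2, -1) = 2
  t3 = neg(2) = -2
  t6 = sub(-1, -2) = 1

Propagation after the edit:
  t1: runs — a1 -1->-2; result 2 (same value as before).
  t3: checked — values it read are unchanged (t1 unchanged); reused cached -2 without running.
  t6: runs — a1 -1->-2; result 0.

Key observation: the cutoff stops propagation at t3 — its inputs' values are unchanged, so it reuses its cache.

New value of t6: 0.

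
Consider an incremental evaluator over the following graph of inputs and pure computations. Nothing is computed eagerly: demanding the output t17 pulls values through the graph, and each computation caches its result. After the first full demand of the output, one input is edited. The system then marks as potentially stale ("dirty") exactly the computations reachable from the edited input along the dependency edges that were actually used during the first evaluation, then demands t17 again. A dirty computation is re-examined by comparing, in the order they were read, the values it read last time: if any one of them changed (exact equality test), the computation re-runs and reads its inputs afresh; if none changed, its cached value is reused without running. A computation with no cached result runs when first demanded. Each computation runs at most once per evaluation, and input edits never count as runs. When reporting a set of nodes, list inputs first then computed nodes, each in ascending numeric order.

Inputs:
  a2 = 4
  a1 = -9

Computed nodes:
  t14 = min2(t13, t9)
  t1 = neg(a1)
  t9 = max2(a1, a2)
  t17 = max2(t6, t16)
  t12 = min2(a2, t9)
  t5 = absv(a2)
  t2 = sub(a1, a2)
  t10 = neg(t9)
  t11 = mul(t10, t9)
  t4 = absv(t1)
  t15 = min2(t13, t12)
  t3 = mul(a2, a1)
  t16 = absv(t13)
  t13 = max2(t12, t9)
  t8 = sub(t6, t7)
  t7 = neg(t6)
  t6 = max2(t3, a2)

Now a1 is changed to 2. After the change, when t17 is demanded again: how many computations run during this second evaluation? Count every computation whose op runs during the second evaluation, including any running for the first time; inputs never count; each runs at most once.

Run set: t3, t6, t9, t17 (4 run).
The important point: at t12 every value read last time is unchanged, so the dirty flag clears without a run.

Initial pass — values computed on the first demand:
  t3 = mul(4, -9) = -36
  t6 = max2(-36, 4) = 4
  t9 = max2(-9, 4) = 4
  t12 = min2(4, 4) = 4
  t13 = max2(4, 4) = 4
  t16 = absv(4) = 4
  t17 = max2(4, 4) = 4

Second demand — change propagation:
  t3: re-runs because a1 -9->2; new result 8.
  t6: re-runs because t3 -36->8; new result 8.
  t9: re-runs because a1 -9->2; new result 4 (unchanged).
  t12: re-examined; everything it read last time is the same (a2 unchanged, t9 unchanged) — cache 4 kept, no run.
  t13: re-examined; everything it read last time is the same (t12 unchanged, t9 unchanged) — cache 4 kept, no run.
  t16: re-examined; everything it read last time is the same (t13 unchanged) — cache 4 kept, no run.
  t17: re-runs because t6 4->8; new result 8.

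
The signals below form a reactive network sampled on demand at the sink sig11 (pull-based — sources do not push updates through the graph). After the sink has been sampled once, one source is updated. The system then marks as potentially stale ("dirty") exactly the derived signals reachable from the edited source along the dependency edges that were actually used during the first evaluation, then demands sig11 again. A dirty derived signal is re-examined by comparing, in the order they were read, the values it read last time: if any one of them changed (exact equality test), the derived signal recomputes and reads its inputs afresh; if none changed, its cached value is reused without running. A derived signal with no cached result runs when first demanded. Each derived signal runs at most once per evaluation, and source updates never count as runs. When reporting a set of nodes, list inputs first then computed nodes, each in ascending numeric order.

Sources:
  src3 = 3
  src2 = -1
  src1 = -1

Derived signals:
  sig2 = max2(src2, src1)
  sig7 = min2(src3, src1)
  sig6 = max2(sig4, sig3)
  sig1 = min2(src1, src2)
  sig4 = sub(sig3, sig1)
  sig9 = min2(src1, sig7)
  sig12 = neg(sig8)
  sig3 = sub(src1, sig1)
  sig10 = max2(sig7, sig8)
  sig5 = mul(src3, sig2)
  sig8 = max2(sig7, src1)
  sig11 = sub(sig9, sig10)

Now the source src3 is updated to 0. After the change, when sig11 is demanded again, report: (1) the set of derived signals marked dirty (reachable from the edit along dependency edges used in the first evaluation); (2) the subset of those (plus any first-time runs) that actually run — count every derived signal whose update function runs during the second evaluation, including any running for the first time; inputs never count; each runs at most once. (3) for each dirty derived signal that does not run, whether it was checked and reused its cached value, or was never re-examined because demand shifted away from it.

Initial pass — values computed on the first demand:
  sig7 = min2(3, -1) = -1
  sig8 = max2(-1, -1) = -1
  sig9 = min2(-1, -1) = -1
  sig10 = max2(-1, -1) = -1
  sig11 = sub(-1, -1) = 0

Second demand — change propagation:
  sig7: re-runs because src3 3->0; new result -1 (unchanged).
  sig8: re-examined; everything it read last time is the same (sig7 unchanged, src1 unchanged) — cache -1 kept, no run.
  sig9: re-examined; everything it read last time is the same (src1 unchanged, sig7 unchanged) — cache -1 kept, no run.
  sig10: re-examined; everything it read last time is the same (sig7 unchanged, sig8 unchanged) — cache -1 kept, no run.
  sig11: re-examined; everything it read last time is the same (sig9 unchanged, sig10 unchanged) — cache 0 kept, no run.

The important point: sig7 recomputes to an identical value, and the output ends up unchanged.

Dirty set: sig7, sig8, sig9, sig10, sig11.
Run set: sig7 (1 run).
Re-examined without running (cache reused): sig8, sig9, sig10, sig11.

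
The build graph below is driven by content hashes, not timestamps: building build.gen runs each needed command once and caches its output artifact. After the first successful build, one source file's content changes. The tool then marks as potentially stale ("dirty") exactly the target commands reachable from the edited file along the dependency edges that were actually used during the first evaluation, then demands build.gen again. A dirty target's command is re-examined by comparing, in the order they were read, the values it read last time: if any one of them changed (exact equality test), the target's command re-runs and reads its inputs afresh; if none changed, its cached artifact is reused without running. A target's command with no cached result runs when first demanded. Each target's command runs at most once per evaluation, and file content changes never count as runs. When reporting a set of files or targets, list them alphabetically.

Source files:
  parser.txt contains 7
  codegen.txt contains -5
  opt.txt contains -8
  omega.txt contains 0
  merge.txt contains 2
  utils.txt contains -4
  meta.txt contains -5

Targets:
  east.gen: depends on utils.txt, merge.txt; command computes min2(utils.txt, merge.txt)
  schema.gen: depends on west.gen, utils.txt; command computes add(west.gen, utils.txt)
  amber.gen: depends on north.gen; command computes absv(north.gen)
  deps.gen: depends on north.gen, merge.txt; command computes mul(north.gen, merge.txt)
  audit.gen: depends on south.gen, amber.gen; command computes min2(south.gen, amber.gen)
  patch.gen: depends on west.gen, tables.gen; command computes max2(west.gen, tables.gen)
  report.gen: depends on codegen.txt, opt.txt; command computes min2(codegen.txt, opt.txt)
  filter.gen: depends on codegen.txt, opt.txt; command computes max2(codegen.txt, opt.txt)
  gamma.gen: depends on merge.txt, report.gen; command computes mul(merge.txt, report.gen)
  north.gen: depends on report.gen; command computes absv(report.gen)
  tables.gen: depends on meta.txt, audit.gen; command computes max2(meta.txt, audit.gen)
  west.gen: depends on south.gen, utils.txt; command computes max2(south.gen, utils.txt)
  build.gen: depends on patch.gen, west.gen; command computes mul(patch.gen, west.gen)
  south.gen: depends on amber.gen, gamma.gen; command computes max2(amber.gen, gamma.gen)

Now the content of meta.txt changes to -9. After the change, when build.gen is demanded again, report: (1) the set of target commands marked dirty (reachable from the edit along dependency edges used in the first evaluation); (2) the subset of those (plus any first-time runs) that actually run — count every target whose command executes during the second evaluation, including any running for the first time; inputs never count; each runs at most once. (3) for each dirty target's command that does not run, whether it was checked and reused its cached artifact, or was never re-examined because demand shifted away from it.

Dirty set: build.gen, patch.gen, tables.gen.
Run set: tables.gen (1 run).
Re-examined without running (cache reused): build.gen, patch.gen.
The important point: tables.gen recomputes to an identical value, and the output ends up unchanged.

Initial pass — values computed on the first demand:
  report.gen = min2(-5, -8) = -8
  gamma.gen = mul(2, -8) = -16
  north.gen = absv(-8) = 8
  amber.gen = absv(8) = 8
  south.gen = max2(8, -16) = 8
  audit.gen = min2(8, 8) = 8
  tables.gen = max2(-5, 8) = 8
  west.gen = max2(8, -4) = 8
  patch.gen = max2(8, 8) = 8
  build.gen = mul(8, 8) = 64

Second demand — change propagation:
  tables.gen: re-runs because meta.txt -5->-9; new result 8 (unchanged).
  patch.gen: re-examined; everything it read last time is the same (west.gen unchanged, tables.gen unchanged) — cache 8 kept, no run.
  build.gen: re-examined; everything it read last time is the same (patch.gen unchanged, west.gen unchanged) — cache 64 kept, no run.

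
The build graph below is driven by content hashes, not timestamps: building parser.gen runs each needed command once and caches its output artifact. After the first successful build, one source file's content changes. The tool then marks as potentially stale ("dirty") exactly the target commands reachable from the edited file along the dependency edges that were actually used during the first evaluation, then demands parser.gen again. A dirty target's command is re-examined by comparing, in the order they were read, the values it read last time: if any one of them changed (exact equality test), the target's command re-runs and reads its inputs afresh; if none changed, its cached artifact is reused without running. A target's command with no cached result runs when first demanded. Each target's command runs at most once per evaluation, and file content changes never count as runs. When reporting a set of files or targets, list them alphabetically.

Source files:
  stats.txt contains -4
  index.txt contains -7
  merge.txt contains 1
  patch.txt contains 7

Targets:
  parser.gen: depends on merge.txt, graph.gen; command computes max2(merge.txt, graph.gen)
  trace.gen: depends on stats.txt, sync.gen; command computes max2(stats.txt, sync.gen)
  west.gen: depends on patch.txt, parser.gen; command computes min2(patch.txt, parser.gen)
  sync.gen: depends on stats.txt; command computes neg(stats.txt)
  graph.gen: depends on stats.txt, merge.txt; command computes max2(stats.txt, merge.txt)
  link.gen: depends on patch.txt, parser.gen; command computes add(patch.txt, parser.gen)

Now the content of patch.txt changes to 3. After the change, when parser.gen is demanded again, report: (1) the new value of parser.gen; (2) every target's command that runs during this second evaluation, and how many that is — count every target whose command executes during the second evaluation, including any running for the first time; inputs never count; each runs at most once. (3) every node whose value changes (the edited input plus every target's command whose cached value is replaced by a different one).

parser.gen now evaluates to 1.
Run set: none (0 run).
Changed values: patch.txt.
The important point: nothing the output needs ever reads patch.txt, so the edit is invisible to it.

Initial pass — values computed on the first demand:
  graph.gen = max2(-4, 1) = 1
  parser.gen = max2(1, 1) = 1

Second demand — change propagation:
  no demanded computation ever read patch.txt, so the edit dirties nothing and nothing runs.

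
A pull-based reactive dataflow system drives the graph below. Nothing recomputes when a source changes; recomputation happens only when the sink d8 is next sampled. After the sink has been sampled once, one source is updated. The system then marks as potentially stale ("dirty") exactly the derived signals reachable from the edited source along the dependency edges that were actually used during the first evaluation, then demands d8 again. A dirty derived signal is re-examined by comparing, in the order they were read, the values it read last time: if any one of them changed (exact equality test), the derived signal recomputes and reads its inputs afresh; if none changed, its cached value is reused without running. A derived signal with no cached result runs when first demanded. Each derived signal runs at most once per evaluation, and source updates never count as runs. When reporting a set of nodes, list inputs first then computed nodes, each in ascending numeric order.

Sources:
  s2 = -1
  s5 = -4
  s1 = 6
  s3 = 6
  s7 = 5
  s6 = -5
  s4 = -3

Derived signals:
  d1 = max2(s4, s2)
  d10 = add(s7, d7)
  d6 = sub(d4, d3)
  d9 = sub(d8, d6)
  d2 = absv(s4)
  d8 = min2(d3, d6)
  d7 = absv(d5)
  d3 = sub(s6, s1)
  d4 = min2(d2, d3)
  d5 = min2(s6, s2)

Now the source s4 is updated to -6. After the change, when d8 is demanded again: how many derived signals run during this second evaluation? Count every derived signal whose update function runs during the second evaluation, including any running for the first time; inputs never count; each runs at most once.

Derived signals that run: d2, d4 — 2 in total.
Key observation: the change is absorbed at d4 — it re-runs but produces the same value, and the output's value is unchanged.

First evaluation (everything demanded from the output):
  d2 = absv(-3) = 3
  d3 = sub(-5, 6) = -11
  d4 = min2(3, -11) = -11
  d6 = sub(-11, -11) = 0
  d8 = min2(-11, 0) = -11

Propagation after the edit:
  d2: runs — s4 -3->-6; result 6.
  d4: runs — d2 3->6; result -11 (same value as before).
  d6: checked — values it read are unchanged (d4 unchanged, d3 unchanged); reused cached 0 without running.
  d8: checked — values it read are unchanged (d3 unchanged, d6 unchanged); reused cached -11 without running.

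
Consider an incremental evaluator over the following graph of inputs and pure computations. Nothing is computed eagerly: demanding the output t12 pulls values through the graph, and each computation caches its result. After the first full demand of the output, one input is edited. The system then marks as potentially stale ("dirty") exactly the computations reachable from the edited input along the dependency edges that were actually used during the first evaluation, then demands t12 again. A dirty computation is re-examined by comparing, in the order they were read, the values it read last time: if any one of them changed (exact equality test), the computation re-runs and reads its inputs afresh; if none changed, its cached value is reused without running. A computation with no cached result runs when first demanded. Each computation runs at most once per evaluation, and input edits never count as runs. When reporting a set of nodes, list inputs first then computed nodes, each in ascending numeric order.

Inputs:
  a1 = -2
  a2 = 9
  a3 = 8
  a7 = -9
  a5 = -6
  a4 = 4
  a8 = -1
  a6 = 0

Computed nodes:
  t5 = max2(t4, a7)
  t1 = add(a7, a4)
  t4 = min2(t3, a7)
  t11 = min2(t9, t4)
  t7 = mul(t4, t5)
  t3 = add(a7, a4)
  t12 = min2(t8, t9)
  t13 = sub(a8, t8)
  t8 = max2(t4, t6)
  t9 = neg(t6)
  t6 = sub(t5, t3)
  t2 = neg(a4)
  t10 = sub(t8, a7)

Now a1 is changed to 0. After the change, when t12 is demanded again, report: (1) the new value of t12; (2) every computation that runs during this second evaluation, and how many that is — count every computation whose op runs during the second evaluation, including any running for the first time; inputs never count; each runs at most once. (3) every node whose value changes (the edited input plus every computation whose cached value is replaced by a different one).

t12 now evaluates to -4.
Run set: none (0 run).
Changed values: a1.
The important point: nothing the output needs ever reads a1, so the edit is invisible to it.

Initial pass — values computed on the first demand:
  t3 = add(-9, 4) = -5
  t4 = min2(-5, -9) = -9
  t5 = max2(-9, -9) = -9
  t6 = sub(-9, -5) = -4
  t8 = max2(-9, -4) = -4
  t9 = neg(-4) = 4
  t12 = min2(-4, 4) = -4

Second demand — change propagation:
  no demanded computation ever read a1, so the edit dirties nothing and nothing runs.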